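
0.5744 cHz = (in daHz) 0.0005744. Check: 1 cHz = 0.01 Hz, so 0.5744 cHz = 0.5744 * 0.01 = 0.005744 Hz. 1 daHz = 10 Hz, so 0.005744 Hz = 0.005744 / 10 = 0.0005744 daHz.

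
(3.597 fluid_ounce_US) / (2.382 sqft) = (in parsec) 1.558e-20. Check: 1 fluid_ounce_US = 2.957353e-05 m^3, so 3.597 fluid_ounce_US = 3.597 * 2.957353e-05 = 0.00010637599 m^3. 1 sqft = 0.09290304 m^2, so 2.382 sqft = 2.382 * 0.09290304 = 0.22129504 m^2. Combine: 0.00010637599 m^3 / 0.22129504 m^2 = 0.00048069756 m. 1 parsec = 3.0856776e+16 m, so 0.00048069756 m = 0.00048069756 / 3.0856776e+16 = 1.5578347e-20 parsec ≈ 1.558e-20 parsec (4 s.f.).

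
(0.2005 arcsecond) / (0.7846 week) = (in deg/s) 1.174e-10. Check: 1 arcsecond = 4.8481368e-06 rad, so 0.2005 arcsecond = 0.2005 * 4.8481368e-06 = 9.7205143e-07 rad. 1 week = 604800 s, so 0.7846 week = 0.7846 * 604800 = 474526.08 s. Combine: 9.7205143e-07 rad / 474526.08 s = 2.0484679e-12 rad/s. 1 deg/s = 0.017453293 rad/s, so 2.0484679e-12 rad/s = 2.0484679e-12 / 0.017453293 = 1.1736856e-10 deg/s ≈ 1.174e-10 deg/s (4 s.f.).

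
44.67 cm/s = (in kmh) 1 cm/s = 0.01 m/s, so 44.67 cm/s = 44.67 * 0.01 = 0.4467 m/s. 1 kmh = 0.27777778 m/s, so 0.4467 m/s = 0.4467 / 0.27777778 = 1.60812 kmh ≈ 1.608 kmh (4 s.f.). Final answer: 1.608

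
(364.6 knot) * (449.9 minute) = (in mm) 5.063e+09. Check: 1 knot = 0.51444444 m/s, so 364.6 knot = 364.6 * 0.51444444 = 187.56644 m/s. 1 minute = 60 s, so 449.9 minute = 449.9 * 60 = 26994 s. Combine: 187.56644 m/s * 26994 s = 5063168.6 m. 1 mm = 0.001 m, so 5063168.6 m = 5063168.6 / 0.001 = 5.0631686e+09 mm ≈ 5.063e+09 mm (4 s.f.).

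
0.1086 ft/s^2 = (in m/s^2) 0.0331. Check: 1 ft/s^2 = 0.3048 m/s^2, so 0.1086 ft/s^2 = 0.1086 * 0.3048 = 0.03310128 m/s^2. Result: 0.03310128 m/s^2 ≈ 0.0331 m/s^2 (4 s.f.).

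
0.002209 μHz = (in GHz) 1 μHz = 1e-06 Hz, so 0.002209 μHz = 0.002209 * 1e-06 = 2.209e-09 Hz. 1 GHz = 1e+09 Hz, so 2.209e-09 Hz = 2.209e-09 / 1e+09 = 2.209e-18 GHz. Final answer: 2.209e-18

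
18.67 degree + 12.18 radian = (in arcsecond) 2.58e+06. Check: 1 degree = 0.017453293 rad, so 18.67 degree = 18.67 * 0.017453293 = 0.32585297 rad. 12.18 radian = 12.18 rad. Sum: 0.32585297 + 12.18 = 12.505853 rad. 1 arcsecond = 4.8481368e-06 rad, so 12.505853 rad = 12.505853 / 4.8481368e-06 = 2579517.3 arcsecond ≈ 2.58e+06 arcsecond (4 s.f.).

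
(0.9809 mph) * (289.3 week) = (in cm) 1 mph = 0.44704 m/s, so 0.9809 mph = 0.9809 * 0.44704 = 0.43850154 m/s. 1 week = 604800 s, so 289.3 week = 289.3 * 604800 = 1.7496864e+08 s. Combine: 0.43850154 m/s * 1.7496864e+08 s = 76724017 m. 1 cm = 0.01 m, so 76724017 m = 76724017 / 0.01 = 7.6724017e+09 cm ≈ 7.672e+09 cm (4 s.f.). Final answer: 7.672e+09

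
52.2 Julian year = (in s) 1 Julian year = 31557600 s, so 52.2 Julian year = 52.2 * 31557600 = 1.6473067e+09 s. Result: 1.6473067e+09 s ≈ 1.647e+09 s (4 s.f.). Final answer: 1.647e+09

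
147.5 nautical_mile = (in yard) 2.987e+05. Check: 1 nautical_mile = 1852 m, so 147.5 nautical_mile = 147.5 * 1852 = 273170 m. 1 yard = 0.9144 m, so 273170 m = 273170 / 0.9144 = 298742.34 yard ≈ 2.987e+05 yard (4 s.f.).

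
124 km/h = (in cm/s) 1 km/h = 0.27777778 m/s, so 124 km/h = 124 * 0.27777778 = 34.444444 m/s. 1 cm/s = 0.01 m/s, so 34.444444 m/s = 34.444444 / 0.01 = 3444.4444 cm/s ≈ 3444 cm/s (4 s.f.). Final answer: 3444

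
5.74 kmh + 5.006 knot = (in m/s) 4.17. Check: 1 kmh = 0.27777778 m/s, so 5.74 kmh = 5.74 * 0.27777778 = 1.5944444 m/s. 1 knot = 0.51444444 m/s, so 5.006 knot = 5.006 * 0.51444444 = 2.5753089 m/s. Sum: 1.5944444 + 2.5753089 = 4.1697533 m/s. Result: 4.1697533 m/s ≈ 4.17 m/s (4 s.f.).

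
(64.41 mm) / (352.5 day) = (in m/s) 1 mm = 0.001 m, so 64.41 mm = 64.41 * 0.001 = 0.06441 m. 1 day = 86400 s, so 352.5 day = 352.5 * 86400 = 30456000 s. Combine: 0.06441 m / 30456000 s = 2.1148542e-09 m/s. Result: 2.1148542e-09 m/s ≈ 2.115e-09 m/s (4 s.f.). Final answer: 2.115e-09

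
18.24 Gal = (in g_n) 1 Gal = 0.01 m/s^2, so 18.24 Gal = 18.24 * 0.01 = 0.1824 m/s^2. 1 g_n = 9.80665 m/s^2, so 0.1824 m/s^2 = 0.1824 / 9.80665 = 0.018599624 g_n ≈ 0.0186 g_n (4 s.f.). Final answer: 0.0186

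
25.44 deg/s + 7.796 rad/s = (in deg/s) 472.1. Check: 1 deg/s = 0.017453293 rad/s, so 25.44 deg/s = 25.44 * 0.017453293 = 0.44401176 rad/s. 7.796 rad/s is already in rad/s. Sum: 0.44401176 + 7.796 = 8.2400118 rad/s. 1 deg/s = 0.017453293 rad/s, so 8.2400118 rad/s = 8.2400118 / 0.017453293 = 472.1179 deg/s ≈ 472.1 deg/s (4 s.f.).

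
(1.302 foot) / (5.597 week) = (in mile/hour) 1 foot = 0.3048 m, so 1.302 foot = 1.302 * 0.3048 = 0.3968496 m. 1 week = 604800 s, so 5.597 week = 5.597 * 604800 = 3385065.6 s. Combine: 0.3968496 m / 3385065.6 s = 1.1723542e-07 m/s. 1 mile/hour = 0.44704 m/s, so 1.1723542e-07 m/s = 1.1723542e-07 / 0.44704 = 2.6224817e-07 mile/hour ≈ 2.622e-07 mile/hour (4 s.f.). Final answer: 2.622e-07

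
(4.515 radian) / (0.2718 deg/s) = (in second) 4.515 radian = 4.515 rad. 1 deg/s = 0.017453293 rad/s, so 0.2718 deg/s = 0.2718 * 0.017453293 = 0.0047438049 rad/s. Combine: 4.515 rad / 0.0047438049 rad/s = 951.76764 s. 951.76764 s = 951.76764 second ≈ 951.8 second (4 s.f.). Final answer: 951.8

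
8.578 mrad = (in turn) 0.001365. Check: 1 mrad = 0.001 rad, so 8.578 mrad = 8.578 * 0.001 = 0.008578 rad. 1 turn = 6.2831853 rad, so 0.008578 rad = 0.008578 / 6.2831853 = 0.0013652311 turn ≈ 0.001365 turn (4 s.f.).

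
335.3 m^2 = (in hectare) 0.03353. Check: 1 hectare = 10000 m^2, so 335.3 m^2 = 335.3 / 10000 = 0.03353 hectare.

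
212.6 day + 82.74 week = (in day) 1 day = 86400 s, so 212.6 day = 212.6 * 86400 = 18368640 s. 1 week = 604800 s, so 82.74 week = 82.74 * 604800 = 50041152 s. Sum: 18368640 + 50041152 = 68409792 s. 1 day = 86400 s, so 68409792 s = 68409792 / 86400 = 791.78 day ≈ 791.8 day (4 s.f.). Final answer: 791.8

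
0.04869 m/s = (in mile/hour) 0.1089. Check: 1 mile/hour = 0.44704 m/s, so 0.04869 m/s = 0.04869 / 0.44704 = 0.10891643 mile/hour ≈ 0.1089 mile/hour (4 s.f.).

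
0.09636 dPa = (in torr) 7.228e-05. Check: 1 dPa = 0.1 Pa, so 0.09636 dPa = 0.09636 * 0.1 = 0.009636 Pa. 1 torr = 133.32237 Pa, so 0.009636 Pa = 0.009636 / 133.32237 = 7.2275944e-05 torr ≈ 7.228e-05 torr (4 s.f.).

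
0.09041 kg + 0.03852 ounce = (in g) 91.5. Check: 0.09041 kg is already in kg. 1 ounce = 0.028349523 kg, so 0.03852 ounce = 0.03852 * 0.028349523 = 0.0010920236 kg. Sum: 0.09041 + 0.0010920236 = 0.091502024 kg. 1 g = 0.001 kg, so 0.091502024 kg = 0.091502024 / 0.001 = 91.502024 g ≈ 91.5 g (4 s.f.).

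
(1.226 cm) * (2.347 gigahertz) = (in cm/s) 1 cm = 0.01 m, so 1.226 cm = 1.226 * 0.01 = 0.01226 m. 1 gigahertz = 1e+09 Hz, so 2.347 gigahertz = 2.347 * 1e+09 = 2.347e+09 Hz. Combine: 0.01226 m * 2.347e+09 Hz = 28774220 m/s. 1 cm/s = 0.01 m/s, so 28774220 m/s = 28774220 / 0.01 = 2.877422e+09 cm/s ≈ 2.877e+09 cm/s (4 s.f.). Final answer: 2.877e+09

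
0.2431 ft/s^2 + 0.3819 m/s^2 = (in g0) 1 ft/s^2 = 0.3048 m/s^2, so 0.2431 ft/s^2 = 0.2431 * 0.3048 = 0.07409688 m/s^2. 0.3819 m/s^2 is already in m/s^2. Sum: 0.07409688 + 0.3819 = 0.45599688 m/s^2. 1 g0 = 9.80665 m/s^2, so 0.45599688 m/s^2 = 0.45599688 / 9.80665 = 0.046498741 g0 ≈ 0.0465 g0 (4 s.f.). Final answer: 0.0465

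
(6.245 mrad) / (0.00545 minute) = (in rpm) 1 mrad = 0.001 rad, so 6.245 mrad = 6.245 * 0.001 = 0.006245 rad. 1 minute = 60 s, so 0.00545 minute = 0.00545 * 60 = 0.327 s. Combine: 0.006245 rad / 0.327 s = 0.019097859 rad/s. 1 rpm = 0.10471976 rad/s, so 0.019097859 rad/s = 0.019097859 / 0.10471976 = 0.18237112 rpm ≈ 0.1824 rpm (4 s.f.). Final answer: 0.1824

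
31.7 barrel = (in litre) 5040. Check: 1 barrel = 0.15898729 m^3, so 31.7 barrel = 31.7 * 0.15898729 = 5.0398972 m^3. 1 litre = 0.001 m^3, so 5.0398972 m^3 = 5.0398972 / 0.001 = 5039.8972 litre ≈ 5040 litre (4 s.f.).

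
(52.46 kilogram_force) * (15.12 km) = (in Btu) 1 kilogram_force = 9.80665 N, so 52.46 kilogram_force = 52.46 * 9.80665 = 514.45686 N. 1 km = 1000 m, so 15.12 km = 15.12 * 1000 = 15120 m. Combine: 514.45686 N * 15120 m = 7778587.7 J. 1 Btu = 1055.0559 J, so 7778587.7 J = 7778587.7 / 1055.0559 = 7372.6786 Btu ≈ 7373 Btu (4 s.f.). Final answer: 7373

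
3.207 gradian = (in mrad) 1 gradian = 0.015707963 rad, so 3.207 gradian = 3.207 * 0.015707963 = 0.050375438 rad. 1 mrad = 0.001 rad, so 0.050375438 rad = 0.050375438 / 0.001 = 50.375438 mrad ≈ 50.38 mrad (4 s.f.). Final answer: 50.38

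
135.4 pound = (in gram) 1 pound = 0.45359237 kg, so 135.4 pound = 135.4 * 0.45359237 = 61.416407 kg. 1 gram = 0.001 kg, so 61.416407 kg = 61.416407 / 0.001 = 61416.407 gram ≈ 6.142e+04 gram (4 s.f.). Final answer: 6.142e+04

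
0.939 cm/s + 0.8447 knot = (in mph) 0.9931. Check: 1 cm/s = 0.01 m/s, so 0.939 cm/s = 0.939 * 0.01 = 0.00939 m/s. 1 knot = 0.51444444 m/s, so 0.8447 knot = 0.8447 * 0.51444444 = 0.43455122 m/s. Sum: 0.00939 + 0.43455122 = 0.44394122 m/s. 1 mph = 0.44704 m/s, so 0.44394122 m/s = 0.44394122 / 0.44704 = 0.99306823 mph ≈ 0.9931 mph (4 s.f.).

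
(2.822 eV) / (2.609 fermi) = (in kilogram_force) 1 eV = 1.6021766e-19 J, so 2.822 eV = 2.822 * 1.6021766e-19 = 4.5213425e-19 J. 1 fermi = 1e-15 m, so 2.609 fermi = 2.609 * 1e-15 = 2.609e-15 m. Combine: 4.5213425e-19 J / 2.609e-15 m = 0.00017329791 N. 1 kilogram_force = 9.80665 N, so 0.00017329791 N = 0.00017329791 / 9.80665 = 1.7671469e-05 kilogram_force ≈ 1.767e-05 kilogram_force (4 s.f.). Final answer: 1.767e-05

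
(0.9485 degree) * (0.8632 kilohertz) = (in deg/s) 1 degree = 0.017453293 rad, so 0.9485 degree = 0.9485 * 0.017453293 = 0.016554448 rad. 1 kilohertz = 1000 Hz, so 0.8632 kilohertz = 0.8632 * 1000 = 863.2 Hz. Combine: 0.016554448 rad * 863.2 Hz = 14.289799 rad/s. 1 deg/s = 0.017453293 rad/s, so 14.289799 rad/s = 14.289799 / 0.017453293 = 818.7452 deg/s ≈ 818.7 deg/s (4 s.f.). Final answer: 818.7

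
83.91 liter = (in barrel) 0.5278. Check: 1 liter = 0.001 m^3, so 83.91 liter = 83.91 * 0.001 = 0.08391 m^3. 1 barrel = 0.15898729 m^3, so 0.08391 m^3 = 0.08391 / 0.15898729 = 0.52777802 barrel ≈ 0.5278 barrel (4 s.f.).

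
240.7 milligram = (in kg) 0.0002407. Check: 1 milligram = 1e-06 kg, so 240.7 milligram = 240.7 * 1e-06 = 0.0002407 kg. Result: 0.0002407 kg.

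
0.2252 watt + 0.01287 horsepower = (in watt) 0.2252 watt = 0.2252 W. 1 horsepower = 745.69987 W, so 0.01287 horsepower = 0.01287 * 745.69987 = 9.5971573 W. Sum: 0.2252 + 9.5971573 = 9.8223573 W. 9.8223573 W = 9.8223573 watt ≈ 9.822 watt (4 s.f.). Final answer: 9.822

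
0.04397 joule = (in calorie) 0.01051. Check: 0.04397 joule = 0.04397 J. 1 calorie = 4.184 J, so 0.04397 J = 0.04397 / 4.184 = 0.010509082 calorie ≈ 0.01051 calorie (4 s.f.).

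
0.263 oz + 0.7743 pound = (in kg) 1 oz = 0.028349523 kg, so 0.263 oz = 0.263 * 0.028349523 = 0.0074559246 kg. 1 pound = 0.45359237 kg, so 0.7743 pound = 0.7743 * 0.45359237 = 0.35121657 kg. Sum: 0.0074559246 + 0.35121657 = 0.3586725 kg. Result: 0.3586725 kg ≈ 0.3587 kg (4 s.f.). Final answer: 0.3587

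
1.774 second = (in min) 0.02957. Check: 1.774 second = 1.774 s. 1 min = 60 s, so 1.774 s = 1.774 / 60 = 0.029566667 min ≈ 0.02957 min (4 s.f.).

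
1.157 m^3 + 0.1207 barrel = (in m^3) 1.157 m^3 is already in m^3. 1 barrel = 0.15898729 m^3, so 0.1207 barrel = 0.1207 * 0.15898729 = 0.019189766 m^3. Sum: 1.157 + 0.019189766 = 1.1761898 m^3. Result: 1.1761898 m^3 ≈ 1.176 m^3 (4 s.f.). Final answer: 1.176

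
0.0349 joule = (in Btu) 3.308e-05. Check: 0.0349 joule = 0.0349 J. 1 Btu = 1055.0559 J, so 0.0349 J = 0.0349 / 1055.0559 = 3.3078817e-05 Btu ≈ 3.308e-05 Btu (4 s.f.).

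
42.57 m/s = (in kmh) 1 kmh = 0.27777778 m/s, so 42.57 m/s = 42.57 / 0.27777778 = 153.252 kmh ≈ 153.3 kmh (4 s.f.). Final answer: 153.3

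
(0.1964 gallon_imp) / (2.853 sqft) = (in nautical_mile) 1.819e-06. Check: 1 gallon_imp = 0.00454609 m^3, so 0.1964 gallon_imp = 0.1964 * 0.00454609 = 0.00089285208 m^3. 1 sqft = 0.09290304 m^2, so 2.853 sqft = 2.853 * 0.09290304 = 0.26505237 m^2. Combine: 0.00089285208 m^3 / 0.26505237 m^2 = 0.0033685874 m. 1 nautical_mile = 1852 m, so 0.0033685874 m = 0.0033685874 / 1852 = 1.8188917e-06 nautical_mile ≈ 1.819e-06 nautical_mile (4 s.f.).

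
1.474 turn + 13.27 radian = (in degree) 1 turn = 6.2831853 rad, so 1.474 turn = 1.474 * 6.2831853 = 9.2614151 rad. 13.27 radian = 13.27 rad. Sum: 9.2614151 + 13.27 = 22.531415 rad. 1 degree = 0.017453293 rad, so 22.531415 rad = 22.531415 / 0.017453293 = 1290.955 degree ≈ 1291 degree (4 s.f.). Final answer: 1291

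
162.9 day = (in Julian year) 1 day = 86400 s, so 162.9 day = 162.9 * 86400 = 14074560 s. 1 Julian year = 31557600 s, so 14074560 s = 14074560 / 31557600 = 0.44599589 Julian year ≈ 0.446 Julian year (4 s.f.). Final answer: 0.446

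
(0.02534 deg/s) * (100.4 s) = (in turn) 0.007067. Check: 1 deg/s = 0.017453293 rad/s, so 0.02534 deg/s = 0.02534 * 0.017453293 = 0.00044226643 rad/s. 100.4 s is already in s. Combine: 0.00044226643 rad/s * 100.4 s = 0.04440355 rad. 1 turn = 6.2831853 rad, so 0.04440355 rad = 0.04440355 / 6.2831853 = 0.0070670444 turn ≈ 0.007067 turn (4 s.f.).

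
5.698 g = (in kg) 1 g = 0.001 kg, so 5.698 g = 5.698 * 0.001 = 0.005698 kg. Result: 0.005698 kg. Final answer: 0.005698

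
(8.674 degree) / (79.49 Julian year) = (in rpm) 5.763e-10. Check: 1 degree = 0.017453293 rad, so 8.674 degree = 8.674 * 0.017453293 = 0.15138986 rad. 1 Julian year = 31557600 s, so 79.49 Julian year = 79.49 * 31557600 = 2.5085136e+09 s. Combine: 0.15138986 rad / 2.5085136e+09 s = 6.0350423e-11 rad/s. 1 rpm = 0.10471976 rad/s, so 6.0350423e-11 rad/s = 6.0350423e-11 / 0.10471976 = 5.7630409e-10 rpm ≈ 5.763e-10 rpm (4 s.f.).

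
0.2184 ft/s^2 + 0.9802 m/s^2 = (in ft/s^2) 3.434. Check: 1 ft/s^2 = 0.3048 m/s^2, so 0.2184 ft/s^2 = 0.2184 * 0.3048 = 0.06656832 m/s^2. 0.9802 m/s^2 is already in m/s^2. Sum: 0.06656832 + 0.9802 = 1.0467683 m/s^2. 1 ft/s^2 = 0.3048 m/s^2, so 1.0467683 m/s^2 = 1.0467683 / 0.3048 = 3.4342793 ft/s^2 ≈ 3.434 ft/s^2 (4 s.f.).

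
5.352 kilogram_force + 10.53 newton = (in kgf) 6.426. Check: 1 kilogram_force = 9.80665 N, so 5.352 kilogram_force = 5.352 * 9.80665 = 52.485191 N. 10.53 newton = 10.53 N. Sum: 52.485191 + 10.53 = 63.015191 N. 1 kgf = 9.80665 N, so 63.015191 N = 63.015191 / 9.80665 = 6.4257612 kgf ≈ 6.426 kgf (4 s.f.).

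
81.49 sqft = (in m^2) 1 sqft = 0.09290304 m^2, so 81.49 sqft = 81.49 * 0.09290304 = 7.5706687 m^2. Result: 7.5706687 m^2 ≈ 7.571 m^2 (4 s.f.). Final answer: 7.571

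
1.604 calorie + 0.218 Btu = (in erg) 2.367e+09. Check: 1 calorie = 4.184 J, so 1.604 calorie = 1.604 * 4.184 = 6.711136 J. 1 Btu = 1055.0559 J, so 0.218 Btu = 0.218 * 1055.0559 = 230.00218 J. Sum: 6.711136 + 230.00218 = 236.71331 J. 1 erg = 1e-07 J, so 236.71331 J = 236.71331 / 1e-07 = 2.3671331e+09 erg ≈ 2.367e+09 erg (4 s.f.).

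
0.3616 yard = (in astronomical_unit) 1 yard = 0.9144 m, so 0.3616 yard = 0.3616 * 0.9144 = 0.33064704 m. 1 astronomical_unit = 1.4959787e+11 m, so 0.33064704 m = 0.33064704 / 1.4959787e+11 = 2.2102389e-12 astronomical_unit ≈ 2.21e-12 astronomical_unit (4 s.f.). Final answer: 2.21e-12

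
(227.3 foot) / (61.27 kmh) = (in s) 1 foot = 0.3048 m, so 227.3 foot = 227.3 * 0.3048 = 69.28104 m. 1 kmh = 0.27777778 m/s, so 61.27 kmh = 61.27 * 0.27777778 = 17.019444 m/s. Combine: 69.28104 m / 17.019444 m/s = 4.0706993 s. Result: 4.0706993 s ≈ 4.071 s (4 s.f.). Final answer: 4.071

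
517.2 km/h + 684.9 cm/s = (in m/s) 1 km/h = 0.27777778 m/s, so 517.2 km/h = 517.2 * 0.27777778 = 143.66667 m/s. 1 cm/s = 0.01 m/s, so 684.9 cm/s = 684.9 * 0.01 = 6.849 m/s. Sum: 143.66667 + 6.849 = 150.51567 m/s. Result: 150.51567 m/s ≈ 150.5 m/s (4 s.f.). Final answer: 150.5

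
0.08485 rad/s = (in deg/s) 4.862. Check: 1 deg/s = 0.017453293 rad/s, so 0.08485 rad/s = 0.08485 / 0.017453293 = 4.8615469 deg/s ≈ 4.862 deg/s (4 s.f.).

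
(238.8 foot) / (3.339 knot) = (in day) 1 foot = 0.3048 m, so 238.8 foot = 238.8 * 0.3048 = 72.78624 m. 1 knot = 0.51444444 m/s, so 3.339 knot = 3.339 * 0.51444444 = 1.71773 m/s. Combine: 72.78624 m / 1.71773 m/s = 42.373505 s. 1 day = 86400 s, so 42.373505 s = 42.373505 / 86400 = 0.00049043408 day ≈ 0.0004904 day (4 s.f.). Final answer: 0.0004904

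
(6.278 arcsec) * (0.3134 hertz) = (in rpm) 1 arcsec = 4.8481368e-06 rad, so 6.278 arcsec = 6.278 * 4.8481368e-06 = 3.0436603e-05 rad. 0.3134 hertz = 0.3134 Hz. Combine: 3.0436603e-05 rad * 0.3134 Hz = 9.5388313e-06 rad/s. 1 rpm = 0.10471976 rad/s, so 9.5388313e-06 rad/s = 9.5388313e-06 / 0.10471976 = 9.108913e-05 rpm ≈ 9.109e-05 rpm (4 s.f.). Final answer: 9.109e-05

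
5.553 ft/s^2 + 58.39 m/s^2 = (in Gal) 1 ft/s^2 = 0.3048 m/s^2, so 5.553 ft/s^2 = 5.553 * 0.3048 = 1.6925544 m/s^2. 58.39 m/s^2 is already in m/s^2. Sum: 1.6925544 + 58.39 = 60.082554 m/s^2. 1 Gal = 0.01 m/s^2, so 60.082554 m/s^2 = 60.082554 / 0.01 = 6008.2554 Gal ≈ 6008 Gal (4 s.f.). Final answer: 6008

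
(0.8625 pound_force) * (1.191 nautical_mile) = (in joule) 1 pound_force = 4.4482216 N, so 0.8625 pound_force = 0.8625 * 4.4482216 = 3.8365911 N. 1 nautical_mile = 1852 m, so 1.191 nautical_mile = 1.191 * 1852 = 2205.732 m. Combine: 3.8365911 N * 2205.732 m = 8462.4919 J. 8462.4919 J = 8462.4919 joule ≈ 8462 joule (4 s.f.). Final answer: 8462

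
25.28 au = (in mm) 3.782e+15. Check: 1 au = 1.4959787e+11 m, so 25.28 au = 25.28 * 1.4959787e+11 = 3.7818342e+12 m. 1 mm = 0.001 m, so 3.7818342e+12 m = 3.7818342e+12 / 0.001 = 3.7818342e+15 mm ≈ 3.782e+15 mm (4 s.f.).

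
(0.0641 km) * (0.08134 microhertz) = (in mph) 1.166e-05. Check: 1 km = 1000 m, so 0.0641 km = 0.0641 * 1000 = 64.1 m. 1 microhertz = 1e-06 Hz, so 0.08134 microhertz = 0.08134 * 1e-06 = 8.134e-08 Hz. Combine: 64.1 m * 8.134e-08 Hz = 5.213894e-06 m/s. 1 mph = 0.44704 m/s, so 5.213894e-06 m/s = 5.213894e-06 / 0.44704 = 1.1663149e-05 mph ≈ 1.166e-05 mph (4 s.f.).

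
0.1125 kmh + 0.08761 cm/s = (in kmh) 1 kmh = 0.27777778 m/s, so 0.1125 kmh = 0.1125 * 0.27777778 = 0.03125 m/s. 1 cm/s = 0.01 m/s, so 0.08761 cm/s = 0.08761 * 0.01 = 0.0008761 m/s. Sum: 0.03125 + 0.0008761 = 0.0321261 m/s. 1 kmh = 0.27777778 m/s, so 0.0321261 m/s = 0.0321261 / 0.27777778 = 0.11565396 kmh ≈ 0.1157 kmh (4 s.f.). Final answer: 0.1157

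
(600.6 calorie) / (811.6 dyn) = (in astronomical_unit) 1 calorie = 4.184 J, so 600.6 calorie = 600.6 * 4.184 = 2512.9104 J. 1 dyn = 1e-05 N, so 811.6 dyn = 811.6 * 1e-05 = 0.008116 N. Combine: 2512.9104 J / 0.008116 N = 309624.25 m. 1 astronomical_unit = 1.4959787e+11 m, so 309624.25 m = 309624.25 / 1.4959787e+11 = 2.0697103e-06 astronomical_unit ≈ 2.07e-06 astronomical_unit (4 s.f.). Final answer: 2.07e-06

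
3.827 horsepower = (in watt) 2854. Check: 1 horsepower = 745.69987 W, so 3.827 horsepower = 3.827 * 745.69987 = 2853.7934 W. 2853.7934 W = 2853.7934 watt ≈ 2854 watt (4 s.f.).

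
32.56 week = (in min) 1 week = 604800 s, so 32.56 week = 32.56 * 604800 = 19692288 s. 1 min = 60 s, so 19692288 s = 19692288 / 60 = 328204.8 min ≈ 3.282e+05 min (4 s.f.). Final answer: 3.282e+05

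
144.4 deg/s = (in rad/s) 2.52. Check: 1 deg/s = 0.017453293 rad/s, so 144.4 deg/s = 144.4 * 0.017453293 = 2.5202554 rad/s. Result: 2.5202554 rad/s ≈ 2.52 rad/s (4 s.f.).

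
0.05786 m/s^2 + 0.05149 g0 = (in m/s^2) 0.5628. Check: 0.05786 m/s^2 is already in m/s^2. 1 g0 = 9.80665 m/s^2, so 0.05149 g0 = 0.05149 * 9.80665 = 0.50494441 m/s^2. Sum: 0.05786 + 0.50494441 = 0.56280441 m/s^2. Result: 0.56280441 m/s^2 ≈ 0.5628 m/s^2 (4 s.f.).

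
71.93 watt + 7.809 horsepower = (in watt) 5895. Check: 71.93 watt = 71.93 W. 1 horsepower = 745.69987 W, so 7.809 horsepower = 7.809 * 745.69987 = 5823.1703 W. Sum: 71.93 + 5823.1703 = 5895.1003 W. 5895.1003 W = 5895.1003 watt ≈ 5895 watt (4 s.f.).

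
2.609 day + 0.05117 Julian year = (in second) 1.84e+06. Check: 1 day = 86400 s, so 2.609 day = 2.609 * 86400 = 225417.6 s. 1 Julian year = 31557600 s, so 0.05117 Julian year = 0.05117 * 31557600 = 1614802.4 s. Sum: 225417.6 + 1614802.4 = 1840220 s. 1840220 s = 1840220 second ≈ 1.84e+06 second (4 s.f.).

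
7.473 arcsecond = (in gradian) 1 arcsecond = 4.8481368e-06 rad, so 7.473 arcsecond = 7.473 * 4.8481368e-06 = 3.6230126e-05 rad. 1 gradian = 0.015707963 rad, so 3.6230126e-05 rad = 3.6230126e-05 / 0.015707963 = 0.0023064815 gradian ≈ 0.002306 gradian (4 s.f.). Final answer: 0.002306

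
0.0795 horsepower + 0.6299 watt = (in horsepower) 0.08034. Check: 1 horsepower = 745.69987 W, so 0.0795 horsepower = 0.0795 * 745.69987 = 59.28314 W. 0.6299 watt = 0.6299 W. Sum: 59.28314 + 0.6299 = 59.91304 W. 1 horsepower = 745.69987 W, so 59.91304 W = 59.91304 / 745.69987 = 0.08034471 horsepower ≈ 0.08034 horsepower (4 s.f.).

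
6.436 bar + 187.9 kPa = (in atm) 8.206. Check: 1 bar = 100000 Pa, so 6.436 bar = 6.436 * 100000 = 643600 Pa. 1 kPa = 1000 Pa, so 187.9 kPa = 187.9 * 1000 = 187900 Pa. Sum: 643600 + 187900 = 831500 Pa. 1 atm = 101325 Pa, so 831500 Pa = 831500 / 101325 = 8.206267 atm ≈ 8.206 atm (4 s.f.).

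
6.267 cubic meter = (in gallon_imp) 1379. Check: 6.267 cubic meter = 6.267 m^3. 1 gallon_imp = 0.00454609 m^3, so 6.267 m^3 = 6.267 / 0.00454609 = 1378.5473 gallon_imp ≈ 1379 gallon_imp (4 s.f.).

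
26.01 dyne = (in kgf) 2.652e-05. Check: 1 dyne = 1e-05 N, so 26.01 dyne = 26.01 * 1e-05 = 0.0002601 N. 1 kgf = 9.80665 N, so 0.0002601 N = 0.0002601 / 9.80665 = 2.6522819e-05 kgf ≈ 2.652e-05 kgf (4 s.f.).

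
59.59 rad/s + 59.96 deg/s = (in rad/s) 60.64. Check: 59.59 rad/s is already in rad/s. 1 deg/s = 0.017453293 rad/s, so 59.96 deg/s = 59.96 * 0.017453293 = 1.0464994 rad/s. Sum: 59.59 + 1.0464994 = 60.636499 rad/s. Result: 60.636499 rad/s ≈ 60.64 rad/s (4 s.f.).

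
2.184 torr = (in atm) 0.002874. Check: 1 torr = 133.32237 Pa, so 2.184 torr = 2.184 * 133.32237 = 291.17605 Pa. 1 atm = 101325 Pa, so 291.17605 Pa = 291.17605 / 101325 = 0.0028736842 atm ≈ 0.002874 atm (4 s.f.).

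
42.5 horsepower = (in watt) 1 horsepower = 745.69987 W, so 42.5 horsepower = 42.5 * 745.69987 = 31692.245 W. 31692.245 W = 31692.245 watt ≈ 3.169e+04 watt (4 s.f.). Final answer: 3.169e+04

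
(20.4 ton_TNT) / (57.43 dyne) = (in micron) 1 ton_TNT = 4.184e+09 J, so 20.4 ton_TNT = 20.4 * 4.184e+09 = 8.53536e+10 J. 1 dyne = 1e-05 N, so 57.43 dyne = 57.43 * 1e-05 = 0.0005743 N. Combine: 8.53536e+10 J / 0.0005743 N = 1.4862197e+14 m. 1 micron = 1e-06 m, so 1.4862197e+14 m = 1.4862197e+14 / 1e-06 = 1.4862197e+20 micron ≈ 1.486e+20 micron (4 s.f.). Final answer: 1.486e+20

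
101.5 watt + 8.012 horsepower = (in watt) 6076. Check: 101.5 watt = 101.5 W. 1 horsepower = 745.69987 W, so 8.012 horsepower = 8.012 * 745.69987 = 5974.5474 W. Sum: 101.5 + 5974.5474 = 6076.0474 W. 6076.0474 W = 6076.0474 watt ≈ 6076 watt (4 s.f.).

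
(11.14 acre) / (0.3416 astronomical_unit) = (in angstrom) 1 acre = 4046.8564 m^2, so 11.14 acre = 11.14 * 4046.8564 = 45081.981 m^2. 1 astronomical_unit = 1.4959787e+11 m, so 0.3416 astronomical_unit = 0.3416 * 1.4959787e+11 = 5.1102633e+10 m. Combine: 45081.981 m^2 / 5.1102633e+10 m = 8.8218509e-07 m. 1 angstrom = 1e-10 m, so 8.8218509e-07 m = 8.8218509e-07 / 1e-10 = 8821.8509 angstrom ≈ 8822 angstrom (4 s.f.). Final answer: 8822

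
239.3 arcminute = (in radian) 1 arcminute = 0.00029088821 rad, so 239.3 arcminute = 239.3 * 0.00029088821 = 0.069609548 rad. 0.069609548 rad = 0.069609548 radian ≈ 0.06961 radian (4 s.f.). Final answer: 0.06961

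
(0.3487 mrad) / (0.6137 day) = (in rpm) 6.28e-08. Check: 1 mrad = 0.001 rad, so 0.3487 mrad = 0.3487 * 0.001 = 0.0003487 rad. 1 day = 86400 s, so 0.6137 day = 0.6137 * 86400 = 53023.68 s. Combine: 0.0003487 rad / 53023.68 s = 6.576307e-09 rad/s. 1 rpm = 0.10471976 rad/s, so 6.576307e-09 rad/s = 6.576307e-09 / 0.10471976 = 6.2799106e-08 rpm ≈ 6.28e-08 rpm (4 s.f.).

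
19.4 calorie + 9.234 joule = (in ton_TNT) 1 calorie = 4.184 J, so 19.4 calorie = 19.4 * 4.184 = 81.1696 J. 9.234 joule = 9.234 J. Sum: 81.1696 + 9.234 = 90.4036 J. 1 ton_TNT = 4.184e+09 J, so 90.4036 J = 90.4036 / 4.184e+09 = 2.1606979e-08 ton_TNT ≈ 2.161e-08 ton_TNT (4 s.f.). Final answer: 2.161e-08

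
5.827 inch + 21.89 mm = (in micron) 1 inch = 0.0254 m, so 5.827 inch = 5.827 * 0.0254 = 0.1480058 m. 1 mm = 0.001 m, so 21.89 mm = 21.89 * 0.001 = 0.02189 m. Sum: 0.1480058 + 0.02189 = 0.1698958 m. 1 micron = 1e-06 m, so 0.1698958 m = 0.1698958 / 1e-06 = 169895.8 micron ≈ 1.699e+05 micron (4 s.f.). Final answer: 1.699e+05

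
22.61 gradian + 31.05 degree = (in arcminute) 3084. Check: 1 gradian = 0.015707963 rad, so 22.61 gradian = 22.61 * 0.015707963 = 0.35515705 rad. 1 degree = 0.017453293 rad, so 31.05 degree = 31.05 * 0.017453293 = 0.54192473 rad. Sum: 0.35515705 + 0.54192473 = 0.89708178 rad. 1 arcminute = 0.00029088821 rad, so 0.89708178 rad = 0.89708178 / 0.00029088821 = 3083.94 arcminute ≈ 3084 arcminute (4 s.f.).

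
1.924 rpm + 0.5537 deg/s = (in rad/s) 0.2111. Check: 1 rpm = 0.10471976 rad/s, so 1.924 rpm = 1.924 * 0.10471976 = 0.20148081 rad/s. 1 deg/s = 0.017453293 rad/s, so 0.5537 deg/s = 0.5537 * 0.017453293 = 0.0096638881 rad/s. Sum: 0.20148081 + 0.0096638881 = 0.2111447 rad/s. Result: 0.2111447 rad/s ≈ 0.2111 rad/s (4 s.f.).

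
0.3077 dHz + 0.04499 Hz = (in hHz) 0.0007576. Check: 1 dHz = 0.1 Hz, so 0.3077 dHz = 0.3077 * 0.1 = 0.03077 Hz. 0.04499 Hz is already in Hz. Sum: 0.03077 + 0.04499 = 0.07576 Hz. 1 hHz = 100 Hz, so 0.07576 Hz = 0.07576 / 100 = 0.0007576 hHz.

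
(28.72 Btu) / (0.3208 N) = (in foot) 1 Btu = 1055.0559 J, so 28.72 Btu = 28.72 * 1055.0559 = 30301.204 J. 0.3208 N is already in N. Combine: 30301.204 J / 0.3208 N = 94455.125 m. 1 foot = 0.3048 m, so 94455.125 m = 94455.125 / 0.3048 = 309892.14 foot ≈ 3.099e+05 foot (4 s.f.). Final answer: 3.099e+05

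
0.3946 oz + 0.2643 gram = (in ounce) 0.4039. Check: 1 oz = 0.028349523 kg, so 0.3946 oz = 0.3946 * 0.028349523 = 0.011186722 kg. 1 gram = 0.001 kg, so 0.2643 gram = 0.2643 * 0.001 = 0.0002643 kg. Sum: 0.011186722 + 0.0002643 = 0.011451022 kg. 1 ounce = 0.028349523 kg, so 0.011451022 kg = 0.011451022 / 0.028349523 = 0.40392291 ounce ≈ 0.4039 ounce (4 s.f.).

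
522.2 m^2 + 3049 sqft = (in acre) 522.2 m^2 is already in m^2. 1 sqft = 0.09290304 m^2, so 3049 sqft = 3049 * 0.09290304 = 283.26137 m^2. Sum: 522.2 + 283.26137 = 805.46137 m^2. 1 acre = 4046.8564 m^2, so 805.46137 m^2 = 805.46137 / 4046.8564 = 0.19903384 acre ≈ 0.199 acre (4 s.f.). Final answer: 0.199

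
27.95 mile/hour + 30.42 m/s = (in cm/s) 1 mile/hour = 0.44704 m/s, so 27.95 mile/hour = 27.95 * 0.44704 = 12.494768 m/s. 30.42 m/s is already in m/s. Sum: 12.494768 + 30.42 = 42.914768 m/s. 1 cm/s = 0.01 m/s, so 42.914768 m/s = 42.914768 / 0.01 = 4291.4768 cm/s ≈ 4291 cm/s (4 s.f.). Final answer: 4291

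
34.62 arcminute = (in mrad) 1 arcminute = 0.00029088821 rad, so 34.62 arcminute = 34.62 * 0.00029088821 = 0.01007055 rad. 1 mrad = 0.001 rad, so 0.01007055 rad = 0.01007055 / 0.001 = 10.07055 mrad ≈ 10.07 mrad (4 s.f.). Final answer: 10.07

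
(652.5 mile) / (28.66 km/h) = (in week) 0.2181. Check: 1 mile = 1609.344 m, so 652.5 mile = 652.5 * 1609.344 = 1050097 m. 1 km/h = 0.27777778 m/s, so 28.66 km/h = 28.66 * 0.27777778 = 7.9611111 m/s. Combine: 1050097 m / 7.9611111 m/s = 131903.32 s. 1 week = 604800 s, so 131903.32 s = 131903.32 / 604800 = 0.21809411 week ≈ 0.2181 week (4 s.f.).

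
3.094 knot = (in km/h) 5.73. Check: 1 knot = 0.51444444 m/s, so 3.094 knot = 3.094 * 0.51444444 = 1.5916911 m/s. 1 km/h = 0.27777778 m/s, so 1.5916911 m/s = 1.5916911 / 0.27777778 = 5.730088 km/h ≈ 5.73 km/h (4 s.f.).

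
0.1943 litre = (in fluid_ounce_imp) 6.838. Check: 1 litre = 0.001 m^3, so 0.1943 litre = 0.1943 * 0.001 = 0.0001943 m^3. 1 fluid_ounce_imp = 2.8413063e-05 m^3, so 0.0001943 m^3 = 0.0001943 / 2.8413063e-05 = 6.838404 fluid_ounce_imp ≈ 6.838 fluid_ounce_imp (4 s.f.).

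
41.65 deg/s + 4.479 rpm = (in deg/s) 68.52. Check: 1 deg/s = 0.017453293 rad/s, so 41.65 deg/s = 41.65 * 0.017453293 = 0.72692963 rad/s. 1 rpm = 0.10471976 rad/s, so 4.479 rpm = 4.479 * 0.10471976 = 0.46903978 rad/s. Sum: 0.72692963 + 0.46903978 = 1.1959694 rad/s. 1 deg/s = 0.017453293 rad/s, so 1.1959694 rad/s = 1.1959694 / 0.017453293 = 68.524 deg/s ≈ 68.52 deg/s (4 s.f.).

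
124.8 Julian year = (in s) 3.938e+09. Check: 1 Julian year = 31557600 s, so 124.8 Julian year = 124.8 * 31557600 = 3.9383885e+09 s. Result: 3.9383885e+09 s ≈ 3.938e+09 s (4 s.f.).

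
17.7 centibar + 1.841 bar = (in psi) 29.27. Check: 1 centibar = 1000 Pa, so 17.7 centibar = 17.7 * 1000 = 17700 Pa. 1 bar = 100000 Pa, so 1.841 bar = 1.841 * 100000 = 184100 Pa. Sum: 17700 + 184100 = 201800 Pa. 1 psi = 6894.7573 Pa, so 201800 Pa = 201800 / 6894.7573 = 29.268615 psi ≈ 29.27 psi (4 s.f.).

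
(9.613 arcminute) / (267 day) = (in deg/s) 6.945e-09. Check: 1 arcminute = 0.00029088821 rad, so 9.613 arcminute = 9.613 * 0.00029088821 = 0.0027963083 rad. 1 day = 86400 s, so 267 day = 267 * 86400 = 23068800 s. Combine: 0.0027963083 rad / 23068800 s = 1.2121603e-10 rad/s. 1 deg/s = 0.017453293 rad/s, so 1.2121603e-10 rad/s = 1.2121603e-10 / 0.017453293 = 6.9451669e-09 deg/s ≈ 6.945e-09 deg/s (4 s.f.).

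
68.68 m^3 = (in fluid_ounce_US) 1 fluid_ounce_US = 2.957353e-05 m^3, so 68.68 m^3 = 68.68 / 2.957353e-05 = 2322347.1 fluid_ounce_US ≈ 2.322e+06 fluid_ounce_US (4 s.f.). Final answer: 2.322e+06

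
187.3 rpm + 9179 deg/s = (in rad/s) 1 rpm = 0.10471976 rad/s, so 187.3 rpm = 187.3 * 0.10471976 = 19.61401 rad/s. 1 deg/s = 0.017453293 rad/s, so 9179 deg/s = 9179 * 0.017453293 = 160.20377 rad/s. Sum: 19.61401 + 160.20377 = 179.81778 rad/s. Result: 179.81778 rad/s ≈ 179.8 rad/s (4 s.f.). Final answer: 179.8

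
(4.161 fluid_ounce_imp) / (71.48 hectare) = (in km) 1.654e-13. Check: 1 fluid_ounce_imp = 2.8413063e-05 m^3, so 4.161 fluid_ounce_imp = 4.161 * 2.8413063e-05 = 0.00011822675 m^3. 1 hectare = 10000 m^2, so 71.48 hectare = 71.48 * 10000 = 714800 m^2. Combine: 0.00011822675 m^3 / 714800 m^2 = 1.6539837e-10 m. 1 km = 1000 m, so 1.6539837e-10 m = 1.6539837e-10 / 1000 = 1.6539837e-13 km ≈ 1.654e-13 km (4 s.f.).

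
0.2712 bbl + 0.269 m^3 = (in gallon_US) 1 bbl = 0.15898729 m^3, so 0.2712 bbl = 0.2712 * 0.15898729 = 0.043117354 m^3. 0.269 m^3 is already in m^3. Sum: 0.043117354 + 0.269 = 0.31211735 m^3. 1 gallon_US = 0.0037854118 m^3, so 0.31211735 m^3 = 0.31211735 / 0.0037854118 = 82.452682 gallon_US ≈ 82.45 gallon_US (4 s.f.). Final answer: 82.45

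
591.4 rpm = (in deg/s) 3548. Check: 1 rpm = 0.10471976 rad/s, so 591.4 rpm = 591.4 * 0.10471976 = 61.931263 rad/s. 1 deg/s = 0.017453293 rad/s, so 61.931263 rad/s = 61.931263 / 0.017453293 = 3548.4 deg/s ≈ 3548 deg/s (4 s.f.).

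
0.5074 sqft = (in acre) 1.165e-05. Check: 1 sqft = 0.09290304 m^2, so 0.5074 sqft = 0.5074 * 0.09290304 = 0.047139002 m^2. 1 acre = 4046.8564 m^2, so 0.047139002 m^2 = 0.047139002 / 4046.8564 = 1.1648301e-05 acre ≈ 1.165e-05 acre (4 s.f.).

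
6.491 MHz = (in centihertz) 1 MHz = 1000000 Hz, so 6.491 MHz = 6.491 * 1000000 = 6491000 Hz. 1 centihertz = 0.01 Hz, so 6491000 Hz = 6491000 / 0.01 = 6.491e+08 centihertz. Final answer: 6.491e+08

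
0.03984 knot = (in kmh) 1 knot = 0.51444444 m/s, so 0.03984 knot = 0.03984 * 0.51444444 = 0.020495467 m/s. 1 kmh = 0.27777778 m/s, so 0.020495467 m/s = 0.020495467 / 0.27777778 = 0.07378368 kmh ≈ 0.07378 kmh (4 s.f.). Final answer: 0.07378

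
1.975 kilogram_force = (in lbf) 1 kilogram_force = 9.80665 N, so 1.975 kilogram_force = 1.975 * 9.80665 = 19.368134 N. 1 lbf = 4.4482216 N, so 19.368134 N = 19.368134 / 4.4482216 = 4.3541297 lbf ≈ 4.354 lbf (4 s.f.). Final answer: 4.354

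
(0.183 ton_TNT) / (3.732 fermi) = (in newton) 1 ton_TNT = 4.184e+09 J, so 0.183 ton_TNT = 0.183 * 4.184e+09 = 7.65672e+08 J. 1 fermi = 1e-15 m, so 3.732 fermi = 3.732 * 1e-15 = 3.732e-15 m. Combine: 7.65672e+08 J / 3.732e-15 m = 2.0516399e+23 N. 2.0516399e+23 N = 2.0516399e+23 newton ≈ 2.052e+23 newton (4 s.f.). Final answer: 2.052e+23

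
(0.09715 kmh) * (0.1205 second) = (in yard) 0.003556. Check: 1 kmh = 0.27777778 m/s, so 0.09715 kmh = 0.09715 * 0.27777778 = 0.026986111 m/s. 0.1205 second = 0.1205 s. Combine: 0.026986111 m/s * 0.1205 s = 0.0032518264 m. 1 yard = 0.9144 m, so 0.0032518264 m = 0.0032518264 / 0.9144 = 0.0035562406 yard ≈ 0.003556 yard (4 s.f.).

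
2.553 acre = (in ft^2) 1.112e+05. Check: 1 acre = 4046.8564 m^2, so 2.553 acre = 2.553 * 4046.8564 = 10331.624 m^2. 1 ft^2 = 0.09290304 m^2, so 10331.624 m^2 = 10331.624 / 0.09290304 = 111208.68 ft^2 ≈ 1.112e+05 ft^2 (4 s.f.).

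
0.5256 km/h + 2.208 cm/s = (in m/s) 1 km/h = 0.27777778 m/s, so 0.5256 km/h = 0.5256 * 0.27777778 = 0.146 m/s. 1 cm/s = 0.01 m/s, so 2.208 cm/s = 2.208 * 0.01 = 0.02208 m/s. Sum: 0.146 + 0.02208 = 0.16808 m/s. Result: 0.16808 m/s ≈ 0.1681 m/s (4 s.f.). Final answer: 0.1681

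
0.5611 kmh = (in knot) 0.303. Check: 1 kmh = 0.27777778 m/s, so 0.5611 kmh = 0.5611 * 0.27777778 = 0.15586111 m/s. 1 knot = 0.51444444 m/s, so 0.15586111 m/s = 0.15586111 / 0.51444444 = 0.30296976 knot ≈ 0.303 knot (4 s.f.).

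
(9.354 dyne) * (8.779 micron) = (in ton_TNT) 1.963e-19. Check: 1 dyne = 1e-05 N, so 9.354 dyne = 9.354 * 1e-05 = 9.354e-05 N. 1 micron = 1e-06 m, so 8.779 micron = 8.779 * 1e-06 = 8.779e-06 m. Combine: 9.354e-05 N * 8.779e-06 m = 8.2118766e-10 J. 1 ton_TNT = 4.184e+09 J, so 8.2118766e-10 J = 8.2118766e-10 / 4.184e+09 = 1.9626856e-19 ton_TNT ≈ 1.963e-19 ton_TNT (4 s.f.).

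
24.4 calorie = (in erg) 1.021e+09. Check: 1 calorie = 4.184 J, so 24.4 calorie = 24.4 * 4.184 = 102.0896 J. 1 erg = 1e-07 J, so 102.0896 J = 102.0896 / 1e-07 = 1.020896e+09 erg ≈ 1.021e+09 erg (4 s.f.).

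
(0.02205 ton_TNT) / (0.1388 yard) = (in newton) 7.269e+08. Check: 1 ton_TNT = 4.184e+09 J, so 0.02205 ton_TNT = 0.02205 * 4.184e+09 = 92257200 J. 1 yard = 0.9144 m, so 0.1388 yard = 0.1388 * 0.9144 = 0.12691872 m. Combine: 92257200 J / 0.12691872 m = 7.2689986e+08 N. 7.2689986e+08 N = 7.2689986e+08 newton ≈ 7.269e+08 newton (4 s.f.).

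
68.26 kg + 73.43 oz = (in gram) 7.034e+04. Check: 68.26 kg is already in kg. 1 oz = 0.028349523 kg, so 73.43 oz = 73.43 * 0.028349523 = 2.0817055 kg. Sum: 68.26 + 2.0817055 = 70.341705 kg. 1 gram = 0.001 kg, so 70.341705 kg = 70.341705 / 0.001 = 70341.705 gram ≈ 7.034e+04 gram (4 s.f.).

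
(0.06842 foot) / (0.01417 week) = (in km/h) 8.76e-06. Check: 1 foot = 0.3048 m, so 0.06842 foot = 0.06842 * 0.3048 = 0.020854416 m. 1 week = 604800 s, so 0.01417 week = 0.01417 * 604800 = 8570.016 s. Combine: 0.020854416 m / 8570.016 s = 2.4334162e-06 m/s. 1 km/h = 0.27777778 m/s, so 2.4334162e-06 m/s = 2.4334162e-06 / 0.27777778 = 8.7602984e-06 km/h ≈ 8.76e-06 km/h (4 s.f.).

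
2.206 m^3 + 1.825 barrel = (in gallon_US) 2.206 m^3 is already in m^3. 1 barrel = 0.15898729 m^3, so 1.825 barrel = 1.825 * 0.15898729 = 0.29015181 m^3. Sum: 2.206 + 0.29015181 = 2.4961518 m^3. 1 gallon_US = 0.0037854118 m^3, so 2.4961518 m^3 = 2.4961518 / 0.0037854118 = 659.41355 gallon_US ≈ 659.4 gallon_US (4 s.f.). Final answer: 659.4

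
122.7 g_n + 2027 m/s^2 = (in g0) 329.4. Check: 1 g_n = 9.80665 m/s^2, so 122.7 g_n = 122.7 * 9.80665 = 1203.276 m/s^2. 2027 m/s^2 is already in m/s^2. Sum: 1203.276 + 2027 = 3230.276 m/s^2. 1 g0 = 9.80665 m/s^2, so 3230.276 m/s^2 = 3230.276 / 9.80665 = 329.39648 g0 ≈ 329.4 g0 (4 s.f.).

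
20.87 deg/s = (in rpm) 3.478. Check: 1 deg/s = 0.017453293 rad/s, so 20.87 deg/s = 20.87 * 0.017453293 = 0.36425021 rad/s. 1 rpm = 0.10471976 rad/s, so 0.36425021 rad/s = 0.36425021 / 0.10471976 = 3.4783333 rpm ≈ 3.478 rpm (4 s.f.).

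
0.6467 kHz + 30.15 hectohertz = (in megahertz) 1 kHz = 1000 Hz, so 0.6467 kHz = 0.6467 * 1000 = 646.7 Hz. 1 hectohertz = 100 Hz, so 30.15 hectohertz = 30.15 * 100 = 3015 Hz. Sum: 646.7 + 3015 = 3661.7 Hz. 1 megahertz = 1000000 Hz, so 3661.7 Hz = 3661.7 / 1000000 = 0.0036617 megahertz ≈ 0.003662 megahertz (4 s.f.). Final answer: 0.003662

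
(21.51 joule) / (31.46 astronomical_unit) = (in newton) 21.51 joule = 21.51 J. 1 astronomical_unit = 1.4959787e+11 m, so 31.46 astronomical_unit = 31.46 * 1.4959787e+11 = 4.706349e+12 m. Combine: 21.51 J / 4.706349e+12 m = 4.5704218e-12 N. 4.5704218e-12 N = 4.5704218e-12 newton ≈ 4.57e-12 newton (4 s.f.). Final answer: 4.57e-12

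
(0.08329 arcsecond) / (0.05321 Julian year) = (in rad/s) 1 arcsecond = 4.8481368e-06 rad, so 0.08329 arcsecond = 0.08329 * 4.8481368e-06 = 4.0380131e-07 rad. 1 Julian year = 31557600 s, so 0.05321 Julian year = 0.05321 * 31557600 = 1679179.9 s. Combine: 4.0380131e-07 rad / 1679179.9 s = 2.4047532e-13 rad/s. Result: 2.4047532e-13 rad/s ≈ 2.405e-13 rad/s (4 s.f.). Final answer: 2.405e-13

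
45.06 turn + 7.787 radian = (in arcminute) 1 turn = 6.2831853 rad, so 45.06 turn = 45.06 * 6.2831853 = 283.12033 rad. 7.787 radian = 7.787 rad. Sum: 283.12033 + 7.787 = 290.90733 rad. 1 arcminute = 0.00029088821 rad, so 290.90733 rad = 290.90733 / 0.00029088821 = 1000065.7 arcminute ≈ 1e+06 arcminute (4 s.f.). Final answer: 1e+06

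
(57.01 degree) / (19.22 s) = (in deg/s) 1 degree = 0.017453293 rad, so 57.01 degree = 57.01 * 0.017453293 = 0.99501221 rad. 19.22 s is already in s. Combine: 0.99501221 rad / 19.22 s = 0.051769626 rad/s. 1 deg/s = 0.017453293 rad/s, so 0.051769626 rad/s = 0.051769626 / 0.017453293 = 2.9661811 deg/s ≈ 2.966 deg/s (4 s.f.). Final answer: 2.966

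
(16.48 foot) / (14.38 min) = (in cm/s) 0.5822. Check: 1 foot = 0.3048 m, so 16.48 foot = 16.48 * 0.3048 = 5.023104 m. 1 min = 60 s, so 14.38 min = 14.38 * 60 = 862.8 s. Combine: 5.023104 m / 862.8 s = 0.0058218637 m/s. 1 cm/s = 0.01 m/s, so 0.0058218637 m/s = 0.0058218637 / 0.01 = 0.58218637 cm/s ≈ 0.5822 cm/s (4 s.f.).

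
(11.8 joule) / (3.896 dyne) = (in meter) 11.8 joule = 11.8 J. 1 dyne = 1e-05 N, so 3.896 dyne = 3.896 * 1e-05 = 3.896e-05 N. Combine: 11.8 J / 3.896e-05 N = 302874.74 m. 302874.74 m = 302874.74 meter ≈ 3.029e+05 meter (4 s.f.). Final answer: 3.029e+05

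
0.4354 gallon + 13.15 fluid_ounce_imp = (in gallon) 1 gallon = 0.0037854118 m^3, so 0.4354 gallon = 0.4354 * 0.0037854118 = 0.0016481683 m^3. 1 fluid_ounce_imp = 2.8413063e-05 m^3, so 13.15 fluid_ounce_imp = 13.15 * 2.8413063e-05 = 0.00037363177 m^3. Sum: 0.0016481683 + 0.00037363177 = 0.0020218001 m^3. 1 gallon = 0.0037854118 m^3, so 0.0020218001 m^3 = 0.0020218001 / 0.0037854118 = 0.53410307 gallon ≈ 0.5341 gallon (4 s.f.). Final answer: 0.5341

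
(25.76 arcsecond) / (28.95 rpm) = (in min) 1 arcsecond = 4.8481368e-06 rad, so 25.76 arcsecond = 25.76 * 4.8481368e-06 = 0.000124888 rad. 1 rpm = 0.10471976 rad/s, so 28.95 rpm = 28.95 * 0.10471976 = 3.0316369 rad/s. Combine: 0.000124888 rad / 3.0316369 rad/s = 4.1194908e-05 s. 1 min = 60 s, so 4.1194908e-05 s = 4.1194908e-05 / 60 = 6.865818e-07 min ≈ 6.866e-07 min (4 s.f.). Final answer: 6.866e-07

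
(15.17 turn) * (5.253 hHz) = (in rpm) 1 turn = 6.2831853 rad, so 15.17 turn = 15.17 * 6.2831853 = 95.315921 rad. 1 hHz = 100 Hz, so 5.253 hHz = 5.253 * 100 = 525.3 Hz. Combine: 95.315921 rad * 525.3 Hz = 50069.453 rad/s. 1 rpm = 0.10471976 rad/s, so 50069.453 rad/s = 50069.453 / 0.10471976 = 478128.06 rpm ≈ 4.781e+05 rpm (4 s.f.). Final answer: 4.781e+05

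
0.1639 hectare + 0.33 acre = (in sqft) 3.202e+04. Check: 1 hectare = 10000 m^2, so 0.1639 hectare = 0.1639 * 10000 = 1639 m^2. 1 acre = 4046.8564 m^2, so 0.33 acre = 0.33 * 4046.8564 = 1335.4626 m^2. Sum: 1639 + 1335.4626 = 2974.4626 m^2. 1 sqft = 0.09290304 m^2, so 2974.4626 m^2 = 2974.4626 / 0.09290304 = 32016.849 sqft ≈ 3.202e+04 sqft (4 s.f.).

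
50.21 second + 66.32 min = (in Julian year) 0.0001277. Check: 50.21 second = 50.21 s. 1 min = 60 s, so 66.32 min = 66.32 * 60 = 3979.2 s. Sum: 50.21 + 3979.2 = 4029.41 s. 1 Julian year = 31557600 s, so 4029.41 s = 4029.41 / 31557600 = 0.0001276843 Julian year ≈ 0.0001277 Julian year (4 s.f.).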